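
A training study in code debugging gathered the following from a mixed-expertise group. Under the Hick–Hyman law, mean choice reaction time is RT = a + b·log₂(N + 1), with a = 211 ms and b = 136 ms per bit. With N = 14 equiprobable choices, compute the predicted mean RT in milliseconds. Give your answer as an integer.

742

log₂(14 + 1) = log₂(15) = 3.9069.
RT = 211 + 136 × 3.9069 = 211 + 531.3384 = 742.3384 ms.
≈ 742 ms.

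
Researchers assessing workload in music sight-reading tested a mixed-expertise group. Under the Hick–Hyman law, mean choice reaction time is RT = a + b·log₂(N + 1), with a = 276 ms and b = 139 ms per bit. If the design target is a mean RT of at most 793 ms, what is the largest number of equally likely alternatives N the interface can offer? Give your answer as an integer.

12

Set 276 + 139·log₂(N + 1) ≤ 793.
log₂(N + 1) ≤ (793 − 276) / 139 = 3.7194.
N + 1 ≤ 2^3.7194 = 13.1720.
N ≤ 12.1720, so the largest integer N is 12.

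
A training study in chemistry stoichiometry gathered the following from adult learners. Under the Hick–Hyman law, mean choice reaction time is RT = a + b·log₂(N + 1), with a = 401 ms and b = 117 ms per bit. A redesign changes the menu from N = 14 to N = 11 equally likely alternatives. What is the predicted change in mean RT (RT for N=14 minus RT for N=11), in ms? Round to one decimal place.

RT(14) = 401 + 117·log₂(15) = 401 + 117·3.9069 = 858.1073 ms.
RT(11) = 401 + 117·log₂(12) = 401 + 117·3.5850 = 820.4450 ms.
Difference = 858.1073 − 820.4450 = 37.6623 ≈ 37.7 ms.

37.7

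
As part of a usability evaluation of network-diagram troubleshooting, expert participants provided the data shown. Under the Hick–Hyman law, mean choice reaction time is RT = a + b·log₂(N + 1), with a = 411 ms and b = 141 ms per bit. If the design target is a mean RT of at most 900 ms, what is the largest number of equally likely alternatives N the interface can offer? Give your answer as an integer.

Set 411 + 141·log₂(N + 1) ≤ 900.
log₂(N + 1) ≤ (900 − 411) / 141 = 3.4681.
N + 1 ≤ 2^3.4681 = 11.0663.
N ≤ 10.0663, so the largest integer N is 10.

10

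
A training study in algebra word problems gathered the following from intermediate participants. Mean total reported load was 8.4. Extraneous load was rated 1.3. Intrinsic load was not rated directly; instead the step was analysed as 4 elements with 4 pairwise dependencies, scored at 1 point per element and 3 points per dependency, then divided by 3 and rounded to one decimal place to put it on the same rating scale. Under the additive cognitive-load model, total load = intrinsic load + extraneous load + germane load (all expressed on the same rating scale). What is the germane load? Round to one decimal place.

1.8

Intrinsic (element-interactivity): (4 × 1 + 4 × 3) / 3 = 16 / 3 = 5.3333 → 5.3.
germane load = total − intrinsic − extraneous
             = 8.4 − 5.3 − 1.3 = 1.8.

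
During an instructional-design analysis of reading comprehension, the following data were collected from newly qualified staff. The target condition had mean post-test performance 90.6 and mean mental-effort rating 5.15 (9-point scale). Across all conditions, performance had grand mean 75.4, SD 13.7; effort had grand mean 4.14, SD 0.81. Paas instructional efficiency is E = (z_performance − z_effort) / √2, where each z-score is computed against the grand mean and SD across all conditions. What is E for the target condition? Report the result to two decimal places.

z_performance = (90.6 − 75.4) / 13.7 = 15.2000 / 13.7 = 1.1095.
z_effort = (5.15 − 4.14) / 0.81 = 1.0100 / 0.81 = 1.2469.
z_P − z_E = 1.1095 − 1.2469 = -0.1374.
E = -0.1374 / √2 = -0.1374 / 1.41421 = -0.0972 ≈ -0.10.

-0.10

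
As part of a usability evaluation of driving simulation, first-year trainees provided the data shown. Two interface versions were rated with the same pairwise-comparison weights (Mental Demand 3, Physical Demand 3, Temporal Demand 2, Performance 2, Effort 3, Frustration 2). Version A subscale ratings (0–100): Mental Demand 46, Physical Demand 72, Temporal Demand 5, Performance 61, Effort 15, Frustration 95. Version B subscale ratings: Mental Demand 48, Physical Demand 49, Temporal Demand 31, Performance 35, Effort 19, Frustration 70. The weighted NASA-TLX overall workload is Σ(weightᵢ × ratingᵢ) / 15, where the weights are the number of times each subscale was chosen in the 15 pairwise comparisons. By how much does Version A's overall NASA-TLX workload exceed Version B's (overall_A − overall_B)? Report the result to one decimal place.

6.7

Version A weighted sum = 3·46 + 3·72 + 2·5 + 2·61 + 3·15 + 2·95 = 138 + 216 + 10 + 122 + 45 + 190 = 721; overall_A = 721/15 = 48.0667.
Version B weighted sum = 3·48 + 3·49 + 2·31 + 2·35 + 3·19 + 2·70 = 144 + 147 + 62 + 70 + 57 + 140 = 620; overall_B = 620/15 = 41.3333.
Difference = 48.0667 − 41.3333 = 6.7334 ≈ 6.7.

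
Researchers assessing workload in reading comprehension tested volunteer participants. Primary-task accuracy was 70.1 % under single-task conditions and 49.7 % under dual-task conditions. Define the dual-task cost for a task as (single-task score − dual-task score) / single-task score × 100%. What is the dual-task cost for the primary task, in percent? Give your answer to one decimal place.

29.1

Cost = (70.1 − 49.7) / 70.1 × 100%
     = 20.4000 / 70.1 × 100% = 29.1013%.
≈ 29.1%.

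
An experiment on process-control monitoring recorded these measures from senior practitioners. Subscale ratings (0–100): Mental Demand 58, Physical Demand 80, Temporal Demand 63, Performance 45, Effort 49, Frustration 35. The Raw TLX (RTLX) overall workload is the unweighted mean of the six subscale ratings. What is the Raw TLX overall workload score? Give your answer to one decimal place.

Sum of ratings = 58 + 80 + 63 + 45 + 49 + 35 = 330.
RTLX = 330 / 6 = 55.0000 ≈ 55.0.

55.0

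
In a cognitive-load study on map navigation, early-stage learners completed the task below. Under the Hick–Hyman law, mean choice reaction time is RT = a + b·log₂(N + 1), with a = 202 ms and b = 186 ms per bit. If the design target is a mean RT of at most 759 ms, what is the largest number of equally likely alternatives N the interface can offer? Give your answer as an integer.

Set 202 + 186·log₂(N + 1) ≤ 759.
log₂(N + 1) ≤ (759 − 202) / 186 = 2.9946.
N + 1 ≤ 2^2.9946 = 7.9701.
N ≤ 6.9701, so the largest integer N is 6.

6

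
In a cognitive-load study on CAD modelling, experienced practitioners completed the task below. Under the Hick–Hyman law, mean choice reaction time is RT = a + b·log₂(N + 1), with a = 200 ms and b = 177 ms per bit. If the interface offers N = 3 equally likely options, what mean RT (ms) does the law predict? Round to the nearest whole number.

log₂(3 + 1) = log₂(4) = 2.0000.
RT = 200 + 177 × 2.0000 = 200 + 354.0000 = 554.0000 ms.
≈ 554 ms.

554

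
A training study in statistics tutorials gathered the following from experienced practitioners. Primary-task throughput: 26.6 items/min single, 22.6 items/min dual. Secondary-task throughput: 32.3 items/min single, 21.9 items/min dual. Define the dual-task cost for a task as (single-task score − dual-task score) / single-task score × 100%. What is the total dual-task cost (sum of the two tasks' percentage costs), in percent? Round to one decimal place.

47.2

Primary cost = (26.6 − 22.6) / 26.6 × 100% = 15.0376%.
Secondary cost = (32.3 − 21.9) / 32.3 × 100% = 32.1981%.
Total = 15.0376% + 32.1981% = 47.2357% ≈ 47.2%.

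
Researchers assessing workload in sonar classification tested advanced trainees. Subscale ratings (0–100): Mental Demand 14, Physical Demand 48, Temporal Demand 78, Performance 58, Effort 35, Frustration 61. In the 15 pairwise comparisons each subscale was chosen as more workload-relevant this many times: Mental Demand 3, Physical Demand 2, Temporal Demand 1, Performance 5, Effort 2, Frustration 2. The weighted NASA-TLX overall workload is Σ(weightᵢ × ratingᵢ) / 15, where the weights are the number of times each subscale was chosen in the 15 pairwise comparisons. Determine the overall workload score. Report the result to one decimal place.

46.5

The tallies are the weights (they sum to 15).
Weighted sum = 3·14 + 2·48 + 1·78 + 5·58 + 2·35 + 2·61
            = 42 + 96 + 78 + 290 + 70 + 122 = 698.
Overall workload = 698 / 15 = 46.5333 ≈ 46.5.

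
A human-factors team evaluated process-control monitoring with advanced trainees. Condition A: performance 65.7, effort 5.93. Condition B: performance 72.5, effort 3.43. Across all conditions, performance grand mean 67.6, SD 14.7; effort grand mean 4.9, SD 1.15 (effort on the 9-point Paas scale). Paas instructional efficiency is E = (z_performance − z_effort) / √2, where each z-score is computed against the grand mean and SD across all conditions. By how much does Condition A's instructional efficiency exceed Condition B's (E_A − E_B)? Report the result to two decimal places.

-1.86

Condition A: z_P = (65.7 − 67.6)/14.7 = -0.1293; z_E = (5.93 − 4.9)/1.15 = 0.8957; E_A = (-0.1293 − 0.8957)/√2 = -0.7248.
Condition B: z_P = (72.5 − 67.6)/14.7 = 0.3333; z_E = (3.43 − 4.9)/1.15 = -1.2783; E_B = (0.3333 − (-1.2783))/√2 = 1.1396.
E_A − E_B = -0.7248 − 1.1396 = -1.8644 ≈ -1.86.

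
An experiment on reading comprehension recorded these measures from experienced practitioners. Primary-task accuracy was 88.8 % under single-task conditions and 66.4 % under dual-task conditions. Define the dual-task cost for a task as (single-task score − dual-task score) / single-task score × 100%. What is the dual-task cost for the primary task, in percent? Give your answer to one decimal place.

Cost = (88.8 − 66.4) / 88.8 × 100%
     = 22.4000 / 88.8 × 100% = 25.2252%.
≈ 25.2%.

25.2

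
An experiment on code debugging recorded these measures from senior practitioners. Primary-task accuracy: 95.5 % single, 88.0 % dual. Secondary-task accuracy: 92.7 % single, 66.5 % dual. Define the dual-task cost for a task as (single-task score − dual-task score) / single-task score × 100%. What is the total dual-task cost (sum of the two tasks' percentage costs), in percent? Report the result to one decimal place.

Primary cost = (95.5 − 88.0) / 95.5 × 100% = 7.8534%.
Secondary cost = (92.7 − 66.5) / 92.7 × 100% = 28.2632%.
Total = 7.8534% + 28.2632% = 36.1166% ≈ 36.1%.

36.1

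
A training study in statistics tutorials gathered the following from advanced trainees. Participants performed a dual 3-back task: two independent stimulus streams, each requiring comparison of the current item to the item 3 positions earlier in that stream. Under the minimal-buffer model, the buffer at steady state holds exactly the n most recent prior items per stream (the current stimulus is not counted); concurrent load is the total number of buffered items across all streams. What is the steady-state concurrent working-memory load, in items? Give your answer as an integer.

Each stream's buffer holds its 3 most recent prior items.
Two independent streams: 2 × 3 = 6 buffered items at steady state.

6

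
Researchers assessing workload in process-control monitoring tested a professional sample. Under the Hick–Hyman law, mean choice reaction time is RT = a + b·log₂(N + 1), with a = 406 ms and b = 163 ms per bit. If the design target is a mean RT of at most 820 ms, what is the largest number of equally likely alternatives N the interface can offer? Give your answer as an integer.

Set 406 + 163·log₂(N + 1) ≤ 820.
log₂(N + 1) ≤ (820 − 406) / 163 = 2.5399.
N + 1 ≤ 2^2.5399 = 5.8155.
N ≤ 4.8155, so the largest integer N is 4.

4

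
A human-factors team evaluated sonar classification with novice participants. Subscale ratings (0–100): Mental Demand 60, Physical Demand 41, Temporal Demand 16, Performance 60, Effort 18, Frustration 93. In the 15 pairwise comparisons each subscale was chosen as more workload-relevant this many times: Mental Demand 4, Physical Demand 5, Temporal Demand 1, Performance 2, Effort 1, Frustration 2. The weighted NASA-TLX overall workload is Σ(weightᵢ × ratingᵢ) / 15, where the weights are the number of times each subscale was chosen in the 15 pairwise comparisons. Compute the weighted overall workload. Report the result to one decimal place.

The tallies are the weights (they sum to 15).
Weighted sum = 4·60 + 5·41 + 1·16 + 2·60 + 1·18 + 2·93
            = 240 + 205 + 16 + 120 + 18 + 186 = 785.
Overall workload = 785 / 15 = 52.3333 ≈ 52.3.

52.3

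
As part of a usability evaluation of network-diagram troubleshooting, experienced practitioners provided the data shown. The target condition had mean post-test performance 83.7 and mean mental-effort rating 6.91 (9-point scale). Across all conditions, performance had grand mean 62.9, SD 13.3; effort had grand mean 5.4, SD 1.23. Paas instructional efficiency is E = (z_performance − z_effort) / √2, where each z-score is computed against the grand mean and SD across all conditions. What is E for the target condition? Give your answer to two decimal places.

0.24

z_performance = (83.7 − 62.9) / 13.3 = 20.8000 / 13.3 = 1.5639.
z_effort = (6.91 − 5.4) / 1.23 = 1.5100 / 1.23 = 1.2276.
z_P − z_E = 1.5639 − 1.2276 = 0.3363.
E = 0.3363 / √2 = 0.3363 / 1.41421 = 0.2378 ≈ 0.24.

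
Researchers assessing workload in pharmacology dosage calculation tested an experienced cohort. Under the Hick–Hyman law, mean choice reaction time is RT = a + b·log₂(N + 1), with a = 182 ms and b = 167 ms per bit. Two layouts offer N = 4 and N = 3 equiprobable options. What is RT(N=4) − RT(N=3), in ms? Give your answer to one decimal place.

RT(4) = 182 + 167·log₂(5) = 182 + 167·2.3219 = 569.7573 ms.
RT(3) = 182 + 167·log₂(4) = 182 + 167·2.0000 = 516.0000 ms.
Difference = 569.7573 − 516.0000 = 53.7573 ≈ 53.8 ms.

53.8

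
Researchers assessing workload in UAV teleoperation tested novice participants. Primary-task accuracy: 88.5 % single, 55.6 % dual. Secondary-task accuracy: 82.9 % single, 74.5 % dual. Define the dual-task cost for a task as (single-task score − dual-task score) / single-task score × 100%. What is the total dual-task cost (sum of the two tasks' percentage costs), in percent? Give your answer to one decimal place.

47.3

Primary cost = (88.5 − 55.6) / 88.5 × 100% = 37.1751%.
Secondary cost = (82.9 − 74.5) / 82.9 × 100% = 10.1327%.
Total = 37.1751% + 10.1327% = 47.3078% ≈ 47.3%.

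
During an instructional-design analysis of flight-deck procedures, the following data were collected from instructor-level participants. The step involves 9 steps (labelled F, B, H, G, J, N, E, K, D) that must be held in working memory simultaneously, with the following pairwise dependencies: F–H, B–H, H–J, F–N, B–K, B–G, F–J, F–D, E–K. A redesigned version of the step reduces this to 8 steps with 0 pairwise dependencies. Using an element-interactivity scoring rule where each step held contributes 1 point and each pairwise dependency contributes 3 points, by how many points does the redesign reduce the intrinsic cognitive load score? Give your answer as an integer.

28

Original: 9 × 1 + 9 × 3 = 9 + 27 = 36.
Redesigned: 8 × 1 + 0 × 3 = 8 + 0 = 8.
Reduction = 36 − 8 = 28.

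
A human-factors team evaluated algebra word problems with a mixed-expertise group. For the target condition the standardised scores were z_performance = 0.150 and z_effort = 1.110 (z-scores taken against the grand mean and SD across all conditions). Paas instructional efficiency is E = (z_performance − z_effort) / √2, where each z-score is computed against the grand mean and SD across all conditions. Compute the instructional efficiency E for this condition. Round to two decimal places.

-0.68

z_P − z_E = 0.150 − 1.110 = -0.9600.
E = -0.9600 / √2 = -0.9600 / 1.41421 = -0.6788 ≈ -0.68.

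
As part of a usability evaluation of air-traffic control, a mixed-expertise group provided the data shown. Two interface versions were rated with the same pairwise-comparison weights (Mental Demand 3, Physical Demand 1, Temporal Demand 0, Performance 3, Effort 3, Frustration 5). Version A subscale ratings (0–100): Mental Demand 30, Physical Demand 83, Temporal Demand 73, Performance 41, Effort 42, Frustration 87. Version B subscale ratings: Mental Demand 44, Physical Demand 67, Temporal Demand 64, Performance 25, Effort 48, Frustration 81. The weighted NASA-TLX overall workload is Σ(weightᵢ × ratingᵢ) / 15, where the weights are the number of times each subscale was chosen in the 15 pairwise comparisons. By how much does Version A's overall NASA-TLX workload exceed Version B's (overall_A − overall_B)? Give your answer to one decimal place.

Version A weighted sum = 3·30 + 1·83 + 0·73 + 3·41 + 3·42 + 5·87 = 90 + 83 + 0 + 123 + 126 + 435 = 857; overall_A = 857/15 = 57.1333.
Version B weighted sum = 3·44 + 1·67 + 0·64 + 3·25 + 3·48 + 5·81 = 132 + 67 + 0 + 75 + 144 + 405 = 823; overall_B = 823/15 = 54.8667.
Difference = 57.1333 − 54.8667 = 2.2666 ≈ 2.3.

2.3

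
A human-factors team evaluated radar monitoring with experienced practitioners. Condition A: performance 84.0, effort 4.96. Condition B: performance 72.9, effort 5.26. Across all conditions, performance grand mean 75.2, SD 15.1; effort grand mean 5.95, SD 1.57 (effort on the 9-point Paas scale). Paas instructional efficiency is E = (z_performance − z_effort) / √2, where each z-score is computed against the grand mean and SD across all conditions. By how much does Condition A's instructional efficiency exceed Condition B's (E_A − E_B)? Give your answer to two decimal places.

0.65

Condition A: z_P = (84.0 − 75.2)/15.1 = 0.5828; z_E = (4.96 − 5.95)/1.57 = -0.6306; E_A = (0.5828 − (-0.6306))/√2 = 0.8580.
Condition B: z_P = (72.9 − 75.2)/15.1 = -0.1523; z_E = (5.26 − 5.95)/1.57 = -0.4395; E_B = (-0.1523 − (-0.4395))/√2 = 0.2031.
E_A − E_B = 0.8580 − 0.2031 = 0.6549 ≈ 0.65.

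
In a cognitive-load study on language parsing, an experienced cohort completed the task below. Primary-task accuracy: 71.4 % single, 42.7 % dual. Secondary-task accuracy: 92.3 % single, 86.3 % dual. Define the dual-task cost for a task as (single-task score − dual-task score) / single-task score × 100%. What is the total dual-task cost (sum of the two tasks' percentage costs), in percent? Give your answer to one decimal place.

Primary cost = (71.4 − 42.7) / 71.4 × 100% = 40.1961%.
Secondary cost = (92.3 − 86.3) / 92.3 × 100% = 6.5005%.
Total = 40.1961% + 6.5005% = 46.6966% ≈ 46.7%.

46.7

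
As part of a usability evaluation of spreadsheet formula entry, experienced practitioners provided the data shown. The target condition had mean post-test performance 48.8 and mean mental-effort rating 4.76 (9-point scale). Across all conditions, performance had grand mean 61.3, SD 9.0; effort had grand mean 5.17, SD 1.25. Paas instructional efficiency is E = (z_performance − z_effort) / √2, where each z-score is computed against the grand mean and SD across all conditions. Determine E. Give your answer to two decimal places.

-0.75

z_performance = (48.8 − 61.3) / 9.0 = -12.5000 / 9.0 = -1.3889.
z_effort = (4.76 − 5.17) / 1.25 = -0.4100 / 1.25 = -0.3280.
z_P − z_E = -1.3889 − (-0.3280) = -1.0609.
E = -1.0609 / √2 = -1.0609 / 1.41421 = -0.7502 ≈ -0.75.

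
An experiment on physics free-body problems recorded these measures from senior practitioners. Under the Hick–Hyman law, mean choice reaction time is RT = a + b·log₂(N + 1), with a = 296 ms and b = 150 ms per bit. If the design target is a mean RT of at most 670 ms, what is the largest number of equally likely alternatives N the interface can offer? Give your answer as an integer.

Set 296 + 150·log₂(N + 1) ≤ 670.
log₂(N + 1) ≤ (670 − 296) / 150 = 2.4933.
N + 1 ≤ 2^2.4933 = 5.6306.
N ≤ 4.6306, so the largest integer N is 4.

4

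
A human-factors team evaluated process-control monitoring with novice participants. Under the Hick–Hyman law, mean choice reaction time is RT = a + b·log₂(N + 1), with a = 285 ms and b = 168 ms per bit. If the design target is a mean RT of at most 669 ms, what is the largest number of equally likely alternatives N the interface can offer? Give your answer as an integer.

Set 285 + 168·log₂(N + 1) ≤ 669.
log₂(N + 1) ≤ (669 − 285) / 168 = 2.2857.
N + 1 ≤ 2^2.2857 = 4.8760.
N ≤ 3.8760, so the largest integer N is 3.

3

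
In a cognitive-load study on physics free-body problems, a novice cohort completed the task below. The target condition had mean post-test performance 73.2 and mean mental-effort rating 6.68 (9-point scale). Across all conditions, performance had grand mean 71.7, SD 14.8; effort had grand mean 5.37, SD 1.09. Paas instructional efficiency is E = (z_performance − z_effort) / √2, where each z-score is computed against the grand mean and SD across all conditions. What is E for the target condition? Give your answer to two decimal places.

-0.78

z_performance = (73.2 − 71.7) / 14.8 = 1.5000 / 14.8 = 0.1014.
z_effort = (6.68 − 5.37) / 1.09 = 1.3100 / 1.09 = 1.2018.
z_P − z_E = 0.1014 − 1.2018 = -1.1004.
E = -1.1004 / √2 = -1.1004 / 1.41421 = -0.7781 ≈ -0.78.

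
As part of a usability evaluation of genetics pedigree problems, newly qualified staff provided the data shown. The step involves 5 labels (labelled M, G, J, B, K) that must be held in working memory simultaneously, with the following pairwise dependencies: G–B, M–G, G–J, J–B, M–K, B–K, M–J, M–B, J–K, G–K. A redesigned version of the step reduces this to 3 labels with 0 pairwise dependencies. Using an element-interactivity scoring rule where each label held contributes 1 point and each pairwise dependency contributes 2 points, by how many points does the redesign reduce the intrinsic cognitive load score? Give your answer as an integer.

Original: 5 × 1 + 10 × 2 = 5 + 20 = 25.
Redesigned: 3 × 1 + 0 × 2 = 3 + 0 = 3.
Reduction = 25 − 3 = 22.

22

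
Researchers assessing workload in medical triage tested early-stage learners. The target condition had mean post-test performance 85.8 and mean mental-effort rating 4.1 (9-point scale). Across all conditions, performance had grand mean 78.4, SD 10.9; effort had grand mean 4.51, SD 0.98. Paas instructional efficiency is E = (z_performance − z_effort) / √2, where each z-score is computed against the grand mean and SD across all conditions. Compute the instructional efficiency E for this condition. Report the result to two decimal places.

z_performance = (85.8 − 78.4) / 10.9 = 7.4000 / 10.9 = 0.6789.
z_effort = (4.1 − 4.51) / 0.98 = -0.4100 / 0.98 = -0.4184.
z_P − z_E = 0.6789 − (-0.4184) = 1.0973.
E = 1.0973 / √2 = 1.0973 / 1.41421 = 0.7759 ≈ 0.78.

0.78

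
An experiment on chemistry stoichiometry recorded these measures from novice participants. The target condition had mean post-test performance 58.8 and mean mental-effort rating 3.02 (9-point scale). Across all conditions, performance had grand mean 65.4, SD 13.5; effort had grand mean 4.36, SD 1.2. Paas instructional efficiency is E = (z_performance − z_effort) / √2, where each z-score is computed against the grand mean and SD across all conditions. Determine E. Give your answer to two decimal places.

0.44

z_performance = (58.8 − 65.4) / 13.5 = -6.6000 / 13.5 = -0.4889.
z_effort = (3.02 − 4.36) / 1.2 = -1.3400 / 1.2 = -1.1167.
z_P − z_E = -0.4889 − (-1.1167) = 0.6278.
E = 0.6278 / √2 = 0.6278 / 1.41421 = 0.4439 ≈ 0.44.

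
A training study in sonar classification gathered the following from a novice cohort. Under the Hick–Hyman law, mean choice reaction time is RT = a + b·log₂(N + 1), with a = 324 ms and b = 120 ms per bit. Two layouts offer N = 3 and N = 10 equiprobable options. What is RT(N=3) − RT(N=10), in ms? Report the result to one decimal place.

RT(3) = 324 + 120·log₂(4) = 324 + 120·2.0000 = 564.0000 ms.
RT(10) = 324 + 120·log₂(11) = 324 + 120·3.4594 = 739.1280 ms.
Difference = 564.0000 − 739.1280 = -175.1280 ≈ -175.1 ms.

-175.1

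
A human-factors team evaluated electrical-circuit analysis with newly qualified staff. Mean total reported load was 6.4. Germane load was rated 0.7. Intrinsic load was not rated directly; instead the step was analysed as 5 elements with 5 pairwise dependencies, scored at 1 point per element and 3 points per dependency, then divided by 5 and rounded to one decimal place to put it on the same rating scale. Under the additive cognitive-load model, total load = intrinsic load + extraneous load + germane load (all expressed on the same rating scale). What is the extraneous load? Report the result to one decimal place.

Intrinsic (element-interactivity): (5 × 1 + 5 × 3) / 5 = 20 / 5 = 4.0000 → 4.0.
extraneous load = total − intrinsic − germane
             = 6.4 − 4.0 − 0.7 = 1.7.

1.7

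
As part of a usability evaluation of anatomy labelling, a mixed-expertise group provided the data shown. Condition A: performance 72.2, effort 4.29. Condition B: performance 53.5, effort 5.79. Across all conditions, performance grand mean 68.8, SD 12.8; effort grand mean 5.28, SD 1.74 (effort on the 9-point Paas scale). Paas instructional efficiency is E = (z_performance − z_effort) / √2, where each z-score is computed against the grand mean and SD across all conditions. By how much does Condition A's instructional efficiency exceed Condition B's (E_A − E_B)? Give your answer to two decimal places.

Condition A: z_P = (72.2 − 68.8)/12.8 = 0.2656; z_E = (4.29 − 5.28)/1.74 = -0.5690; E_A = (0.2656 − (-0.5690))/√2 = 0.5902.
Condition B: z_P = (53.5 − 68.8)/12.8 = -1.1953; z_E = (5.79 − 5.28)/1.74 = 0.2931; E_B = (-1.1953 − 0.2931)/√2 = -1.0525.
E_A − E_B = 0.5902 − (-1.0525) = 1.6427 ≈ 1.64.

1.64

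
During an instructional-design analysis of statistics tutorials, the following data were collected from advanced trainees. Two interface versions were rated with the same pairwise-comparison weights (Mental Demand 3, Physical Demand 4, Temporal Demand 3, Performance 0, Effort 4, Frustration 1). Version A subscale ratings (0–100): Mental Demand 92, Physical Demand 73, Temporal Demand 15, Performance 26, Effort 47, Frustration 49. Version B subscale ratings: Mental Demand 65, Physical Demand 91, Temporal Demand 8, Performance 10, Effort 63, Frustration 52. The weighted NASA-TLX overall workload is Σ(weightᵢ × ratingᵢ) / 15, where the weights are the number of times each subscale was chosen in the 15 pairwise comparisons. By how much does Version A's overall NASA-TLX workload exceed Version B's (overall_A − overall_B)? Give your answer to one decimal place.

Version A weighted sum = 3·92 + 4·73 + 3·15 + 0·26 + 4·47 + 1·49 = 276 + 292 + 45 + 0 + 188 + 49 = 850; overall_A = 850/15 = 56.6667.
Version B weighted sum = 3·65 + 4·91 + 3·8 + 0·10 + 4·63 + 1·52 = 195 + 364 + 24 + 0 + 252 + 52 = 887; overall_B = 887/15 = 59.1333.
Difference = 56.6667 − 59.1333 = -2.4666 ≈ -2.5.

-2.5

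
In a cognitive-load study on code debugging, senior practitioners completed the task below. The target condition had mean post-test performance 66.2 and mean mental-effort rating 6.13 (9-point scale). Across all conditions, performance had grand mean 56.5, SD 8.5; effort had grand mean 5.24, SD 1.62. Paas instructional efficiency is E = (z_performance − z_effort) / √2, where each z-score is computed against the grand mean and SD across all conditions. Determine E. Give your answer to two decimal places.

z_performance = (66.2 − 56.5) / 8.5 = 9.7000 / 8.5 = 1.1412.
z_effort = (6.13 − 5.24) / 1.62 = 0.8900 / 1.62 = 0.5494.
z_P − z_E = 1.1412 − 0.5494 = 0.5918.
E = 0.5918 / √2 = 0.5918 / 1.41421 = 0.4185 ≈ 0.42.

0.42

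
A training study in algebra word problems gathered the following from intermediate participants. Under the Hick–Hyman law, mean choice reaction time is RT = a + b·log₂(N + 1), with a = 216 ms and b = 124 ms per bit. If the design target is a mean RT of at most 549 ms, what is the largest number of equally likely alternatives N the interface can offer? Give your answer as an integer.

5

Set 216 + 124·log₂(N + 1) ≤ 549.
log₂(N + 1) ≤ (549 − 216) / 124 = 2.6855.
N + 1 ≤ 2^2.6855 = 6.4330.
N ≤ 5.4330, so the largest integer N is 5.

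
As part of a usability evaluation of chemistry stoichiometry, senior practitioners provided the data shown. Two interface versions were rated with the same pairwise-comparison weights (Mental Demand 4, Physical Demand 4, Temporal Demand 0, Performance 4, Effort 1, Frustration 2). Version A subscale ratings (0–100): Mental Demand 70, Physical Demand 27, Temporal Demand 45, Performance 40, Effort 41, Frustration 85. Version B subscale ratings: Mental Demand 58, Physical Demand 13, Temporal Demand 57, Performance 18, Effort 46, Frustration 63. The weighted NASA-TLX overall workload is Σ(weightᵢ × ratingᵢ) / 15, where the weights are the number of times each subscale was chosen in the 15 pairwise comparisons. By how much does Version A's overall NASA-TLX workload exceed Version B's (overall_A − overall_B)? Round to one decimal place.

15.4

Version A weighted sum = 4·70 + 4·27 + 0·45 + 4·40 + 1·41 + 2·85 = 280 + 108 + 0 + 160 + 41 + 170 = 759; overall_A = 759/15 = 50.6000.
Version B weighted sum = 4·58 + 4·13 + 0·57 + 4·18 + 1·46 + 2·63 = 232 + 52 + 0 + 72 + 46 + 126 = 528; overall_B = 528/15 = 35.2000.
Difference = 50.6000 − 35.2000 = 15.4000 ≈ 15.4.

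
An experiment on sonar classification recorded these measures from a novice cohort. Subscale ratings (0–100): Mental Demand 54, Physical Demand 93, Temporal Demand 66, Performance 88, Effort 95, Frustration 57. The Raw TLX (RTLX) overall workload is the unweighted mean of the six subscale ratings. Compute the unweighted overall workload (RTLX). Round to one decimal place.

75.5

Sum of ratings = 54 + 93 + 66 + 88 + 95 + 57 = 453.
RTLX = 453 / 6 = 75.5000 ≈ 75.5.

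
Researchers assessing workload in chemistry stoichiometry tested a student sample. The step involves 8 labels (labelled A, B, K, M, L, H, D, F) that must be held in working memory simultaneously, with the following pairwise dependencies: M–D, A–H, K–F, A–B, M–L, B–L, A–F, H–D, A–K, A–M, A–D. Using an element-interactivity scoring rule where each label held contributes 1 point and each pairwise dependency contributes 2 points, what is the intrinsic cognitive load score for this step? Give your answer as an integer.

30

Count of labels held simultaneously: 8.
Count of pairwise dependencies listed: 11.
Element contribution: 8 × 1 = 8.
Interaction contribution: 11 × 2 = 22.
Intrinsic load = 8 + 22 = 30.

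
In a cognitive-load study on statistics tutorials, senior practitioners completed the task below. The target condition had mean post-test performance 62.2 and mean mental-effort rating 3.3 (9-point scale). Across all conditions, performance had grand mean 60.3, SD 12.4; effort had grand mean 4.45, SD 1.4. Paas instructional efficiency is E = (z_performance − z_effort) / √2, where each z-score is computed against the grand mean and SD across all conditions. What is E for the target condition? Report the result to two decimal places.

0.69

z_performance = (62.2 − 60.3) / 12.4 = 1.9000 / 12.4 = 0.1532.
z_effort = (3.3 − 4.45) / 1.4 = -1.1500 / 1.4 = -0.8214.
z_P − z_E = 0.1532 − (-0.8214) = 0.9746.
E = 0.9746 / √2 = 0.9746 / 1.41421 = 0.6891 ≈ 0.69.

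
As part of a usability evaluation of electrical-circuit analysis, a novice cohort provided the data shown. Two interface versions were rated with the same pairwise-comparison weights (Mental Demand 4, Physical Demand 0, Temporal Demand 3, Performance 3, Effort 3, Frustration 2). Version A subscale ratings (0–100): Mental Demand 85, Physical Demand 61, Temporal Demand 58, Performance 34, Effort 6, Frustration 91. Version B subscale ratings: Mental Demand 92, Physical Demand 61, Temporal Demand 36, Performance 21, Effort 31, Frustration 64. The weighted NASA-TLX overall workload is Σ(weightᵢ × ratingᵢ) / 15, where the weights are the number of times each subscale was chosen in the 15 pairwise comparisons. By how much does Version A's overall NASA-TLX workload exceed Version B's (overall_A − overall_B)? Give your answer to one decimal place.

3.7

Version A weighted sum = 4·85 + 0·61 + 3·58 + 3·34 + 3·6 + 2·91 = 340 + 0 + 174 + 102 + 18 + 182 = 816; overall_A = 816/15 = 54.4000.
Version B weighted sum = 4·92 + 0·61 + 3·36 + 3·21 + 3·31 + 2·64 = 368 + 0 + 108 + 63 + 93 + 128 = 760; overall_B = 760/15 = 50.6667.
Difference = 54.4000 − 50.6667 = 3.7333 ≈ 3.7.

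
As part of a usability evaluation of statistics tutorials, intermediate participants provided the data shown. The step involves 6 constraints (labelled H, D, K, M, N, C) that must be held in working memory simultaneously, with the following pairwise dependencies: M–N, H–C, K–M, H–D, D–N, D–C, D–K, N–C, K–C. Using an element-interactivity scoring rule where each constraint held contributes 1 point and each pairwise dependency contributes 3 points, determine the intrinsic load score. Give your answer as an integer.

Count of constraints held simultaneously: 6.
Count of pairwise dependencies listed: 9.
Element contribution: 6 × 1 = 6.
Interaction contribution: 9 × 3 = 27.
Intrinsic load = 6 + 27 = 33.

33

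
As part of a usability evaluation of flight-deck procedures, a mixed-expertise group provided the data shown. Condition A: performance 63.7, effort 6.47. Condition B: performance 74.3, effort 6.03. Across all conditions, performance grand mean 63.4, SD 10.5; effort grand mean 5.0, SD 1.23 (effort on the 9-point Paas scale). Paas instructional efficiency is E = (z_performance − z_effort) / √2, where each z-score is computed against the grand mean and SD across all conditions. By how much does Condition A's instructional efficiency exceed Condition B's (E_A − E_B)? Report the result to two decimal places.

-0.97

Condition A: z_P = (63.7 − 63.4)/10.5 = 0.0286; z_E = (6.47 − 5.0)/1.23 = 1.1951; E_A = (0.0286 − 1.1951)/√2 = -0.8248.
Condition B: z_P = (74.3 − 63.4)/10.5 = 1.0381; z_E = (6.03 − 5.0)/1.23 = 0.8374; E_B = (1.0381 − 0.8374)/√2 = 0.1419.
E_A − E_B = -0.8248 − 0.1419 = -0.9667 ≈ -0.97.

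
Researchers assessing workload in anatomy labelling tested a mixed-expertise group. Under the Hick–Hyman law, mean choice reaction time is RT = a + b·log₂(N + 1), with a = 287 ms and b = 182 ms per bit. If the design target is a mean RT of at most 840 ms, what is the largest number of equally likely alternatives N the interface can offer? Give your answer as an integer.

Set 287 + 182·log₂(N + 1) ≤ 840.
log₂(N + 1) ≤ (840 − 287) / 182 = 3.0385.
N + 1 ≤ 2^3.0385 = 8.2164.
N ≤ 7.2164, so the largest integer N is 7.

7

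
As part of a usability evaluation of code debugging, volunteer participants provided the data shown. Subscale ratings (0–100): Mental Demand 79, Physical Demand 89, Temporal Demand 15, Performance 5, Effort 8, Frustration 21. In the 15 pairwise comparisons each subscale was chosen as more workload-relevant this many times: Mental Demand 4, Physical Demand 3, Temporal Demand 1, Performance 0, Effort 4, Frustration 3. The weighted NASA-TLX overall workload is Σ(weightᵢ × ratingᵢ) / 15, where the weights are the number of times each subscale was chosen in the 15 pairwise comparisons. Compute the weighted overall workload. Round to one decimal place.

The tallies are the weights (they sum to 15).
Weighted sum = 4·79 + 3·89 + 1·15 + 0·5 + 4·8 + 3·21
            = 316 + 267 + 15 + 0 + 32 + 63 = 693.
Overall workload = 693 / 15 = 46.2000 ≈ 46.2.

46.2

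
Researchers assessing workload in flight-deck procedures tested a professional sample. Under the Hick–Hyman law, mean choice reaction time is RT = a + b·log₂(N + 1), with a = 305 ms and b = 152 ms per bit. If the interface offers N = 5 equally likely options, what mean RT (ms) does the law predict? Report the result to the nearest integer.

698

log₂(5 + 1) = log₂(6) = 2.5850.
RT = 305 + 152 × 2.5850 = 305 + 392.9200 = 697.9200 ms.
≈ 698 ms.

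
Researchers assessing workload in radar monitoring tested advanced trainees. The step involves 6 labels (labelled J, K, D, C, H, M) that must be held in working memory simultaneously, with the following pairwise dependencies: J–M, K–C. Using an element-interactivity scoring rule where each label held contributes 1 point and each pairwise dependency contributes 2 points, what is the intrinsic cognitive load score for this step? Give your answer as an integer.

10

Count of labels held simultaneously: 6.
Count of pairwise dependencies listed: 2.
Element contribution: 6 × 1 = 6.
Interaction contribution: 2 × 2 = 4.
Intrinsic load = 6 + 4 = 10.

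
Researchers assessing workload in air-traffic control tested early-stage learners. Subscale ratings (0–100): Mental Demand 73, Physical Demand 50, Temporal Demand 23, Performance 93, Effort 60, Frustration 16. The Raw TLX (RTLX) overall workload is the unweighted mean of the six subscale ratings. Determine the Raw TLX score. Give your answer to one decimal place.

Sum of ratings = 73 + 50 + 23 + 93 + 60 + 16 = 315.
RTLX = 315 / 6 = 52.5000 ≈ 52.5.

52.5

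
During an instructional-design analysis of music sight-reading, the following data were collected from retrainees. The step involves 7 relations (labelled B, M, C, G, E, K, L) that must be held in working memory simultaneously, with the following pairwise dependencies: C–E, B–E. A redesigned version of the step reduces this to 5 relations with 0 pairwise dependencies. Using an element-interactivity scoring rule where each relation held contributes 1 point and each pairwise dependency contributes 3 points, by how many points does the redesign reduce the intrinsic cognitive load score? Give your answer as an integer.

8

Original: 7 × 1 + 2 × 3 = 7 + 6 = 13.
Redesigned: 5 × 1 + 0 × 3 = 5 + 0 = 5.
Reduction = 13 − 5 = 8.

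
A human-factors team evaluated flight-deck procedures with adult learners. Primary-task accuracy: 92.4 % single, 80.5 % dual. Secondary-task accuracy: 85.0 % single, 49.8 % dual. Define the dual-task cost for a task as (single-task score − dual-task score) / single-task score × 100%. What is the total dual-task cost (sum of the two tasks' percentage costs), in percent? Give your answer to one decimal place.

Primary cost = (92.4 − 80.5) / 92.4 × 100% = 12.8788%.
Secondary cost = (85.0 − 49.8) / 85.0 × 100% = 41.4118%.
Total = 12.8788% + 41.4118% = 54.2906% ≈ 54.3%.

54.3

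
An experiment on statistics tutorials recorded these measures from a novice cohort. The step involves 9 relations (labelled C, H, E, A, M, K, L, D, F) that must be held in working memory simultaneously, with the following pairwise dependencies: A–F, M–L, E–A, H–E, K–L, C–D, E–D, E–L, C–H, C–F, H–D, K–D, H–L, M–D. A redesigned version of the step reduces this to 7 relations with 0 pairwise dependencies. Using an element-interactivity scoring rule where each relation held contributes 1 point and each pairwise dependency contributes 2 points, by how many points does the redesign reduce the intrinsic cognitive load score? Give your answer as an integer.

Original: 9 × 1 + 14 × 2 = 9 + 28 = 37.
Redesigned: 7 × 1 + 0 × 2 = 7 + 0 = 7.
Reduction = 37 − 7 = 30.

30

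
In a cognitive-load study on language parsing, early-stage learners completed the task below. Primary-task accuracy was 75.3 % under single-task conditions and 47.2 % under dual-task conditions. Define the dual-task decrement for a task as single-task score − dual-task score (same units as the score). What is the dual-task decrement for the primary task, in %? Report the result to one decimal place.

Decrement = 75.3 − 47.2 = 28.1000 % ≈ 28.1 %.

28.1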